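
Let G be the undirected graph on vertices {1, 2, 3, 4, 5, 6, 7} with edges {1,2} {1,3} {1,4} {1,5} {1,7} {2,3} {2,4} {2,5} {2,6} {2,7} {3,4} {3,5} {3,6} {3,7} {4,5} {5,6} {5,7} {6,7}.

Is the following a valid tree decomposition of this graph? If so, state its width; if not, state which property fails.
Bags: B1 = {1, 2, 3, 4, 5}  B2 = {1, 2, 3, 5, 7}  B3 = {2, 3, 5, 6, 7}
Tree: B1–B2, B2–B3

Yes; width 4.

Every vertex of G appears in some bag (union = {1, 2, 3, 4, 5, 6, 7}); every edge is covered by a bag; and for each vertex v the set of bags containing v is connected in the bag tree. The decomposition is therefore valid. The largest bag has 5 vertices, so the width is 4.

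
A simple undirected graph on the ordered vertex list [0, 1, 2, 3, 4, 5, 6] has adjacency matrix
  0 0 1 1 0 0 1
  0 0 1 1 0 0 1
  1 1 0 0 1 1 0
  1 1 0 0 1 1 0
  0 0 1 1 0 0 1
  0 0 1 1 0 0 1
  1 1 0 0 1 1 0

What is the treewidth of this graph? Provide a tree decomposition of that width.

Treewidth 3.
Bags: B1 = {2, 3, 5, 6}  B2 = {0, 2, 3, 6}  B3 = {2, 3, 4, 6}  B4 = {1, 2, 3, 6}
Tree: B1–B2, B2–B3, B3–B4

Each bag holds 4 vertices, so the decomposition has width 3, which upper-bounds the treewidth. For the lower bound: the 4 vertex sets {3,5}, {0,2}, {6}, {4} are disjoint, each induces a connected subgraph, and every pair is joined by at least one edge of G. Contracting each set to a single vertex therefore yields K_{4} as a minor, and since treewidth is minor-monotone, tw(G) ≥ tw(K_{4}) = 3. The upper and lower bounds meet at 3, so that is the treewidth.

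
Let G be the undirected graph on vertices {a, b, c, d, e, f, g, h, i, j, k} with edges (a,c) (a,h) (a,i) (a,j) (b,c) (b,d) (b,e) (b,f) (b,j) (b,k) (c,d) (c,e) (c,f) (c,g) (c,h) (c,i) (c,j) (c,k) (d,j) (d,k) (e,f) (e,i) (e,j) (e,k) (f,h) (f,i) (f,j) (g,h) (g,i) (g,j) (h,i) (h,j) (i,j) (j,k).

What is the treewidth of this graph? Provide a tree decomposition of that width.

Treewidth 4.
Bags: B1 = {b, c, e, f, j}  B2 = {c, e, f, i, j}  B3 = {b, c, e, j, k}  B4 = {c, f, h, i, j}  B5 = {b, c, d, j, k}  B6 = {a, c, h, i, j}  B7 = {c, g, h, i, j}
Tree: B1–B2, B1–B3, B2–B4, B3–B5, B4–B6, B6–B7

The largest bag has 5 vertices, giving width 4; this decomposition certifies tw(G) ≤ 4. Conversely, {b, c, d, j, k} is a clique of size 5, and the vertices of any clique must share a bag in every tree decomposition; so some bag has ≥ 5 vertices and tw(G) ≥ 4. Therefore the treewidth is 4.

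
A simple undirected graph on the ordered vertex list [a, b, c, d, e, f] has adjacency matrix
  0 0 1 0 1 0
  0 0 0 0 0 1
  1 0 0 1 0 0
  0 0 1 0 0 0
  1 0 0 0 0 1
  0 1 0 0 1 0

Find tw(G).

A width-1 tree decomposition is:
Bags: B1 = {b, f}  B2 = {e, f}  B3 = {a, e}  B4 = {a, c}  B5 = {c, d}
Tree: B1–B2, B2–B3, B3–B4, B4–B5
Every bag has size at most 2, so the width is 2 − 1 = 1 and tw(G) ≤ 1. Since G has at least one edge (e.g. b–f), it is not an edgeless graph, so tw(G) ≥ 1. The upper and lower bounds meet at 1, so that is the treewidth.

1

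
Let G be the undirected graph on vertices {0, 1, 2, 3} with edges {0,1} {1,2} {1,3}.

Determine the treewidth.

1

A width-1 tree decomposition is:
Bags: B1 = {1, 2}  B2 = {0, 1}  B3 = {1, 3}
Tree: B1–B2, B1–B3
The largest bag has 2 vertices, giving width 1; this decomposition certifies tw(G) ≤ 1. G has an edge, so its treewidth is at least 1. The upper and lower bounds meet at 1, so that is the treewidth.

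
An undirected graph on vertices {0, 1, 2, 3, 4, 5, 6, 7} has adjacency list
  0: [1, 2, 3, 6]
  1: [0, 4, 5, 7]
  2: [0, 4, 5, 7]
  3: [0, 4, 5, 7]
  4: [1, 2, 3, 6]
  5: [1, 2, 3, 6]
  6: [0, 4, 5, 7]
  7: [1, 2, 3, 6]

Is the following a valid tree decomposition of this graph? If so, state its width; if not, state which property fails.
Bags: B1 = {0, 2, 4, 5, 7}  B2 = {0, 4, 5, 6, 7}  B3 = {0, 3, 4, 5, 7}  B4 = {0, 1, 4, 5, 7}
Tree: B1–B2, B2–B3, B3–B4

Yes; width 4.

Vertex coverage: the bags together contain {0, 1, 2, 3, 4, 5, 6, 7}, the full vertex set. Edge coverage: each edge of G has both endpoints in at least one bag. Running intersection: for every vertex, the bags containing it form a connected subtree. All three properties hold, so this is a valid tree decomposition of width max|bag| − 1 = 4, and hence tw(G) ≤ 4.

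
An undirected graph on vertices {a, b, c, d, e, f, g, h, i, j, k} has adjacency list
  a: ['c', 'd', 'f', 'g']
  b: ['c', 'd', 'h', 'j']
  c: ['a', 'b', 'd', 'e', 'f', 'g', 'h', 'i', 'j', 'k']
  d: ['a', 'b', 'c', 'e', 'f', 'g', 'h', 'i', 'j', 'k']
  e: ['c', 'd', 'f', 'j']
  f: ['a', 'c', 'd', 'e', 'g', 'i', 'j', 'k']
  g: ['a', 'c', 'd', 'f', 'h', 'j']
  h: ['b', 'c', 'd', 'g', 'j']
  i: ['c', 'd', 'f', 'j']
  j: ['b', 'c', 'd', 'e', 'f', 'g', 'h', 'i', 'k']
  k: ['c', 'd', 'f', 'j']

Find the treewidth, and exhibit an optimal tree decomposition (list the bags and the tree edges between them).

Every bag has size at most 5, so the width is 5 − 1 = 4 and tw(G) ≤ 4. Conversely, {c, d, g, h, j} is a clique of size 5, and the vertices of any clique must share a bag in every tree decomposition; so some bag has ≥ 5 vertices and tw(G) ≥ 4. Combining the bounds, tw(G) = 4.

Treewidth 4.
One such decomposition:
Bags: B1 = {c, d, f, g, j}  B2 = {c, d, f, i, j}  B3 = {a, c, d, f, g}  B4 = {c, d, g, h, j}  B5 = {b, c, d, h, j}  B6 = {c, d, e, f, j}  B7 = {c, d, f, j, k}
Tree: B1–B2, B1–B3, B1–B4, B4–B5, B2–B6, B6–B7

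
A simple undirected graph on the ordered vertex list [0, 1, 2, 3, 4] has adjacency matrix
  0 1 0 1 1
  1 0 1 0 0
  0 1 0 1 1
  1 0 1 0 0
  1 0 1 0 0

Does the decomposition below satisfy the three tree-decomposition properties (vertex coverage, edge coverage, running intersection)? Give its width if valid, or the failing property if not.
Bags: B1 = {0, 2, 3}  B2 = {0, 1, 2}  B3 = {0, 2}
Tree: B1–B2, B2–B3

A tree decomposition must satisfy three properties: every vertex lies in some bag; for every edge, both endpoints lie together in some bag; and for every vertex, the bags containing it form a connected subtree. Here vertex 4 appears in no bag, so the decomposition is invalid.

No — vertex 4 appears in no bag.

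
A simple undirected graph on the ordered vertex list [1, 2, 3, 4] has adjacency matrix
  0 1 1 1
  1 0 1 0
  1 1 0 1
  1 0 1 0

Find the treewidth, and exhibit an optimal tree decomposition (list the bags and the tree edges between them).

Treewidth 2.
One optimal decomposition is:
Bags: B1 = {1, 2, 3}  B2 = {1, 3, 4}
Tree: B1–B2

Every bag has size at most 3, so the width is 3 − 1 = 2 and tw(G) ≤ 2. On the other hand G contains the 3-clique {1, 2, 3}. A clique must lie in a single bag of any decomposition, so no decomposition can have width below 2. Therefore the treewidth is 2.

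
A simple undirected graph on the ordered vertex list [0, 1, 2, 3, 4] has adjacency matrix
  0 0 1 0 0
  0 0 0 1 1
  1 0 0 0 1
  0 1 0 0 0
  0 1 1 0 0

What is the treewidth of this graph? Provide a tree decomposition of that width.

Each bag holds 2 vertices, so the decomposition has width 1, which upper-bounds the treewidth. Any graph with an edge has treewidth ≥ 1, and G has the edge 3–1. Combining the bounds, tw(G) = 1.

Treewidth 1.
Bags: B1 = {1, 3}  B2 = {1, 4}  B3 = {2, 4}  B4 = {0, 2}
Tree: B1–B2, B2–B3, B3–B4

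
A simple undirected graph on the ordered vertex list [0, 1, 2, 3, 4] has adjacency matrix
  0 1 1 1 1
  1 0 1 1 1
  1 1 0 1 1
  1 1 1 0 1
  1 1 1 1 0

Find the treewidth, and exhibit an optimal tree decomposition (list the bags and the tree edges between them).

Treewidth 4.
Bags: B1 = {0, 1, 2, 3, 4}
Tree: (single bag)

With just one bag of size 5, the width is 5 − 1 = 4, so tw(G) ≤ 4. For the lower bound, the 5 vertices {0, 1, 2, 3, 4} are pairwise adjacent, and any tree decomposition puts a clique entirely inside one bag — forcing width ≥ 4. Hence tw(G) = 4 exactly.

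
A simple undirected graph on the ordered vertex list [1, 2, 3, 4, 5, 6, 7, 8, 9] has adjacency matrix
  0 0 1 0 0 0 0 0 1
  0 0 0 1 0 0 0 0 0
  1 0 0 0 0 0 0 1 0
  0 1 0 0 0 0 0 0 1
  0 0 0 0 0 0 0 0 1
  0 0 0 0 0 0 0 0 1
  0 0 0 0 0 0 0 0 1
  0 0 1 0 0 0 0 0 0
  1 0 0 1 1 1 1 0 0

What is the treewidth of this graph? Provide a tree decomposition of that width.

Treewidth 1.
One such decomposition:
Bags: B1 = {1, 9}  B2 = {7, 9}  B3 = {1, 3}  B4 = {3, 8}  B5 = {5, 9}  B6 = {4, 9}  B7 = {6, 9}  B8 = {2, 4}
Tree: B1–B2, B1–B3, B3–B4, B1–B5, B1–B6, B6–B7, B6–B8

Each bag holds 2 vertices, so the decomposition has width 1, which upper-bounds the treewidth. G has an edge, so its treewidth is at least 1. Therefore the treewidth is 1.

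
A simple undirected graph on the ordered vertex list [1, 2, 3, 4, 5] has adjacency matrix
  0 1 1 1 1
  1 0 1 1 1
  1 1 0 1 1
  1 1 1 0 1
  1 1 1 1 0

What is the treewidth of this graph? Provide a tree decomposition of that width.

A single bag containing all 5 vertices is trivially a valid decomposition of width 4. On the other hand G contains the 5-clique {1, 2, 3, 4, 5}. A clique must lie in a single bag of any decomposition, so no decomposition can have width below 4. Therefore the treewidth is 4.

Treewidth 4.
One such decomposition:
Bags: B1 = {1, 2, 3, 4, 5}
Tree: (single bag)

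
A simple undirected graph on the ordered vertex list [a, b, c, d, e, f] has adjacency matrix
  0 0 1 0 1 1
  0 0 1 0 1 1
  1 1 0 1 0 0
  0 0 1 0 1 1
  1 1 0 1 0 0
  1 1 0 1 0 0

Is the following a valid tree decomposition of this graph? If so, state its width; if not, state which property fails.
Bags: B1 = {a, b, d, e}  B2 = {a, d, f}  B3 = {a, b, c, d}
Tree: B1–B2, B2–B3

No — edge (b,f) lies in no bag.

A tree decomposition must satisfy three properties: every vertex lies in some bag; for every edge, both endpoints lie together in some bag; and for every vertex, the bags containing it form a connected subtree. Here edge (b,f) lies in no bag, so the decomposition is invalid.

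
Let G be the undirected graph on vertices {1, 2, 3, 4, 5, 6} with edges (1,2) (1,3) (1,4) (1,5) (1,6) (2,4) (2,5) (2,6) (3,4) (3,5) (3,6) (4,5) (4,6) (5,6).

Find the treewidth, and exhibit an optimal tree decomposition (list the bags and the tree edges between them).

Treewidth 4.
One optimal decomposition is:
Bags: B1 = {1, 3, 4, 5, 6}  B2 = {1, 2, 4, 5, 6}
Tree: B1–B2

Every bag has size at most 5, so the width is 5 − 1 = 4 and tw(G) ≤ 4. Conversely, {1, 2, 4, 5, 6} is a clique of size 5, and the vertices of any clique must share a bag in every tree decomposition; so some bag has ≥ 5 vertices and tw(G) ≥ 4. The upper and lower bounds meet at 4, so that is the treewidth.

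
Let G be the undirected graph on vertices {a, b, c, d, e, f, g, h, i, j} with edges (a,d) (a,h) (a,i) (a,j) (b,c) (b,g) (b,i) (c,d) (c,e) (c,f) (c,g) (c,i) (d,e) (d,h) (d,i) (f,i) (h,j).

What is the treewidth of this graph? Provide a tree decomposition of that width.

Treewidth 2.
One optimal decomposition is:
Bags: B1 = {c, d, i}  B2 = {a, d, i}  B3 = {b, c, i}  B4 = {b, c, g}  B5 = {a, d, h}  B6 = {c, d, e}  B7 = {a, h, j}  B8 = {c, f, i}
Tree: B1–B2, B1–B3, B3–B4, B2–B5, B1–B6, B5–B7, B3–B8

Every bag has size at most 3, so the width is 3 − 1 = 2 and tw(G) ≤ 2. Conversely, {a, h, j} is a clique of size 3, and the vertices of any clique must share a bag in every tree decomposition; so some bag has ≥ 3 vertices and tw(G) ≥ 2. Combining the bounds, tw(G) = 2.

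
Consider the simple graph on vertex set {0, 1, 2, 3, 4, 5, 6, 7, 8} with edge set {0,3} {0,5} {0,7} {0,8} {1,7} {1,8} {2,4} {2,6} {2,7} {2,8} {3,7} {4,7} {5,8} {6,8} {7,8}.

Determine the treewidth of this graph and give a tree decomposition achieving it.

Each bag holds 3 vertices, so the decomposition has width 2, which upper-bounds the treewidth. Conversely, {0, 5, 8} is a clique of size 3, and the vertices of any clique must share a bag in every tree decomposition; so some bag has ≥ 3 vertices and tw(G) ≥ 2. Combining the bounds, tw(G) = 2.

Treewidth 2.
Bags: B1 = {2, 7, 8}  B2 = {0, 7, 8}  B3 = {1, 7, 8}  B4 = {2, 4, 7}  B5 = {0, 3, 7}  B6 = {0, 5, 8}  B7 = {2, 6, 8}
Tree: B1–B2, B2–B3, B1–B4, B2–B5, B2–B6, B1–B7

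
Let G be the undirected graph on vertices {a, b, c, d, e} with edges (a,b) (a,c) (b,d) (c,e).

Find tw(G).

A width-1 tree decomposition is:
Bags: B1 = {b, d}  B2 = {a, b}  B3 = {a, c}  B4 = {c, e}
Tree: B1–B2, B2–B3, B3–B4
Every bag has size at most 2, so the width is 2 − 1 = 1 and tw(G) ≤ 1. G has an edge, so its treewidth is at least 1. Therefore the treewidth is 1.

1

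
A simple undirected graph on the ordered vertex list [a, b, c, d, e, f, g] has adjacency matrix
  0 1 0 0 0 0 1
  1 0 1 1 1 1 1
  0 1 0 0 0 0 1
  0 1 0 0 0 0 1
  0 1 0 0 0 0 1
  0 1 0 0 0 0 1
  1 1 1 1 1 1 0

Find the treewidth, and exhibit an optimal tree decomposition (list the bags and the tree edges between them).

Every bag has size at most 3, so the width is 3 − 1 = 2 and tw(G) ≤ 2. On the other hand G contains the 3-clique {b, d, g}. A clique must lie in a single bag of any decomposition, so no decomposition can have width below 2. Therefore the treewidth is 2.

Treewidth 2.
One such decomposition:
Bags: B1 = {b, c, g}  B2 = {b, f, g}  B3 = {a, b, g}  B4 = {b, e, g}  B5 = {b, d, g}
Tree: B1–B2, B1–B3, B3–B4, B2–B5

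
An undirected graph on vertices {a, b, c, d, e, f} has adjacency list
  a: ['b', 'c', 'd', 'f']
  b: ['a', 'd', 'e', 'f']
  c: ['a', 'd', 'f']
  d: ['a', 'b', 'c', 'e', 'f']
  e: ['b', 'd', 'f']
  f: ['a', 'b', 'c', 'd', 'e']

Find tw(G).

3

A width-3 tree decomposition is:
Bags: B1 = {b, d, e, f}  B2 = {a, b, d, f}  B3 = {a, c, d, f}
Tree: B1–B2, B2–B3
The largest bag has 4 vertices, giving width 3; this decomposition certifies tw(G) ≤ 3. For the lower bound, the 4 vertices {b, d, e, f} are pairwise adjacent, and any tree decomposition puts a clique entirely inside one bag — forcing width ≥ 3. The upper and lower bounds meet at 3, so that is the treewidth.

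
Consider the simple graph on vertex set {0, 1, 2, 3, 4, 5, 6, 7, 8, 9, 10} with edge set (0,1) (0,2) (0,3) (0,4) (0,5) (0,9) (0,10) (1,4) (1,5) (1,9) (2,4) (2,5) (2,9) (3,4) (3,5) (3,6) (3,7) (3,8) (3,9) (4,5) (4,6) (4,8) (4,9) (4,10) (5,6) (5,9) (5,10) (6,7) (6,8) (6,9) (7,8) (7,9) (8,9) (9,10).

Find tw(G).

4

A width-4 tree decomposition is:
Bags: B1 = {0, 3, 4, 5, 9}  B2 = {0, 4, 5, 9, 10}  B3 = {3, 4, 5, 6, 9}  B4 = {0, 2, 4, 5, 9}  B5 = {3, 4, 6, 8, 9}  B6 = {3, 6, 7, 8, 9}  B7 = {0, 1, 4, 5, 9}
Tree: B1–B2, B1–B3, B1–B4, B3–B5, B5–B6, B4–B7
Every bag has size at most 5, so the width is 5 − 1 = 4 and tw(G) ≤ 4. For the lower bound, the 5 vertices {3, 4, 6, 8, 9} are pairwise adjacent, and any tree decomposition puts a clique entirely inside one bag — forcing width ≥ 4. Hence tw(G) = 4 exactly.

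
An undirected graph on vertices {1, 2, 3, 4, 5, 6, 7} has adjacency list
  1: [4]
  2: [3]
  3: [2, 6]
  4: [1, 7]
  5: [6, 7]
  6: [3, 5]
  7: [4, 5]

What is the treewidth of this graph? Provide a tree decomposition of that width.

Each bag holds 2 vertices, so the decomposition has width 1, which upper-bounds the treewidth. G has an edge, so its treewidth is at least 1. Therefore the treewidth is 1.

Treewidth 1.
Bags: B1 = {1, 4}  B2 = {4, 7}  B3 = {5, 7}  B4 = {5, 6}  B5 = {3, 6}  B6 = {2, 3}
Tree: B1–B2, B2–B3, B3–B4, B4–B5, B5–B6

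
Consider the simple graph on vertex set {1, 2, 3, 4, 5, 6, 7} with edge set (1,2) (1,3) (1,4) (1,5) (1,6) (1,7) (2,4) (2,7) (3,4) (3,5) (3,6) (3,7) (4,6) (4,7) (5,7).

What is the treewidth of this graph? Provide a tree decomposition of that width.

Every bag has size at most 4, so the width is 4 − 1 = 3 and tw(G) ≤ 3. On the other hand G contains the 4-clique {1, 2, 4, 7}. A clique must lie in a single bag of any decomposition, so no decomposition can have width below 3. Combining the bounds, tw(G) = 3.

Treewidth 3.
One such decomposition:
Bags: B1 = {1, 3, 4, 7}  B2 = {1, 3, 5, 7}  B3 = {1, 3, 4, 6}  B4 = {1, 2, 4, 7}
Tree: B1–B2, B1–B3, B1–B4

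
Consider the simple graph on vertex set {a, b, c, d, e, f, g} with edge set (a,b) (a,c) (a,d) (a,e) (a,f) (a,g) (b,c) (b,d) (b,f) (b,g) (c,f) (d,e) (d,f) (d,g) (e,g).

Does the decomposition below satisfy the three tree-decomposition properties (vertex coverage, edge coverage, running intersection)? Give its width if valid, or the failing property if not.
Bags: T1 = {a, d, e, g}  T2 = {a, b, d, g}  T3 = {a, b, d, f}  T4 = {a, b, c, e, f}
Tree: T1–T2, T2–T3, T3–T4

A tree decomposition must satisfy three properties: every vertex lies in some bag; for every edge, both endpoints lie together in some bag; and for every vertex, the bags containing it form a connected subtree. Here bags containing vertex e are not connected in the tree, so the decomposition is invalid.

No — bags containing vertex e are not connected in the tree.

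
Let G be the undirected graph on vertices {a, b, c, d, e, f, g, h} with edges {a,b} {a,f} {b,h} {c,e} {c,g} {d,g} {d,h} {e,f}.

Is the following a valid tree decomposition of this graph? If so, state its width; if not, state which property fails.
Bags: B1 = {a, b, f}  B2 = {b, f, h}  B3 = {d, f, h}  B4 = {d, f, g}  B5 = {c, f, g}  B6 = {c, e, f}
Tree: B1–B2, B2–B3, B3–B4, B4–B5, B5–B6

Vertex coverage: the bags together contain {a, b, c, d, e, f, g, h}, the full vertex set. Edge coverage: each edge of G has both endpoints in at least one bag. Running intersection: for every vertex, the bags containing it form a connected subtree. All three properties hold, so this is a valid tree decomposition of width max|bag| − 1 = 2, and hence tw(G) ≤ 2.

Yes; width 2.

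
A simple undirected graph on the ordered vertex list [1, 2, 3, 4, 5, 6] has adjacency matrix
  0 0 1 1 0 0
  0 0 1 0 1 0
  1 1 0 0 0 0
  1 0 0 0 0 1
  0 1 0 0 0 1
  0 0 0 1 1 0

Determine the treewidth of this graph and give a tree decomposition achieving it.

Treewidth 2.
One such decomposition:
Bags: B1 = {1, 3, 4}  B2 = {3, 4, 6}  B3 = {3, 5, 6}  B4 = {2, 3, 5}
Tree: B1–B2, B2–B3, B3–B4

Each bag holds 3 vertices, so the decomposition has width 2, which upper-bounds the treewidth. The edges 3–1–4–6–5–2–3 form a cycle, so G is not a tree and its treewidth is at least 2. Combining the bounds, tw(G) = 2.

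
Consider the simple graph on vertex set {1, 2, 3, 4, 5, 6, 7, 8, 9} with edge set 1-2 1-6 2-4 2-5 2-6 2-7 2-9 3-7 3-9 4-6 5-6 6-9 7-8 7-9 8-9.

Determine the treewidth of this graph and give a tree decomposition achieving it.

Treewidth 2.
Bags: B1 = {2, 7, 9}  B2 = {7, 8, 9}  B3 = {2, 6, 9}  B4 = {2, 5, 6}  B5 = {2, 4, 6}  B6 = {3, 7, 9}  B7 = {1, 2, 6}
Tree: B1–B2, B1–B3, B3–B4, B4–B5, B2–B6, B5–B7

Every bag has size at most 3, so the width is 3 − 1 = 2 and tw(G) ≤ 2. On the other hand G contains the 3-clique {7, 8, 9}. A clique must lie in a single bag of any decomposition, so no decomposition can have width below 2. Combining the bounds, tw(G) = 2.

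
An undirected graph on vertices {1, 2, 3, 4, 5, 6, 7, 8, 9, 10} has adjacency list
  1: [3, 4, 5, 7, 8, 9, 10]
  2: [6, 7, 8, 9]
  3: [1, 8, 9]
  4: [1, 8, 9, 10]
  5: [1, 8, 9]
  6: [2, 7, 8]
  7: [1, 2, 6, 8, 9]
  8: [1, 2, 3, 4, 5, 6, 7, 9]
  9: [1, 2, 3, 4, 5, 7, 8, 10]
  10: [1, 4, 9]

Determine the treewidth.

3

A width-3 tree decomposition is:
Bags: B1 = {1, 3, 8, 9}  B2 = {1, 4, 8, 9}  B3 = {1, 7, 8, 9}  B4 = {2, 7, 8, 9}  B5 = {1, 4, 9, 10}  B6 = {2, 6, 7, 8}  B7 = {1, 5, 8, 9}
Tree: B1–B2, B2–B3, B3–B4, B2–B5, B4–B6, B3–B7
The largest bag has 4 vertices, giving width 3; this decomposition certifies tw(G) ≤ 3. On the other hand G contains the 4-clique {1, 3, 8, 9}. A clique must lie in a single bag of any decomposition, so no decomposition can have width below 3. Therefore the treewidth is 3.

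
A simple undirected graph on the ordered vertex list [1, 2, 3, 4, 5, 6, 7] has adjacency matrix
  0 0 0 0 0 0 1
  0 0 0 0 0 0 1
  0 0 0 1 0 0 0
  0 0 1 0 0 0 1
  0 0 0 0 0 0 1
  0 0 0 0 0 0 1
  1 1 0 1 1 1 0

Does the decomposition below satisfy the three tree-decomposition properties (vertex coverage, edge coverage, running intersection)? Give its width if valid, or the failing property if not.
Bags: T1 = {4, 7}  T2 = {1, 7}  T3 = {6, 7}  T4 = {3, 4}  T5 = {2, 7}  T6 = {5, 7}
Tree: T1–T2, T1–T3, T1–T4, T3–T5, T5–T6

Yes; width 1.

Checking the three conditions: (i) the bags cover all of {1, 2, 3, 4, 5, 6, 7}; (ii) for each edge, some bag contains both endpoints; (iii) the bags containing any fixed vertex form a subtree. All hold, so the decomposition is valid with width 2 − 1 = 1.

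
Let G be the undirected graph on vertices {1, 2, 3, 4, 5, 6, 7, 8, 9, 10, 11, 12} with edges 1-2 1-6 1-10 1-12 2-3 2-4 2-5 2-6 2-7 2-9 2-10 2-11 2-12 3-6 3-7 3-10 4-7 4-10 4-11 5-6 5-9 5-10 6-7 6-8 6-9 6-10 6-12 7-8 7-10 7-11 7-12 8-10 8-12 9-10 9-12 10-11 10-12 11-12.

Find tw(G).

4

A width-4 tree decomposition is:
Bags: B1 = {2, 6, 7, 10, 12}  B2 = {2, 3, 6, 7, 10}  B3 = {2, 6, 9, 10, 12}  B4 = {2, 7, 10, 11, 12}  B5 = {2, 4, 7, 10, 11}  B6 = {6, 7, 8, 10, 12}  B7 = {2, 5, 6, 9, 10}  B8 = {1, 2, 6, 10, 12}
Tree: B1–B2, B1–B3, B1–B4, B4–B5, B1–B6, B3–B7, B3–B8
Each bag holds 5 vertices, so the decomposition has width 4, which upper-bounds the treewidth. On the other hand G contains the 5-clique {6, 7, 8, 10, 12}. A clique must lie in a single bag of any decomposition, so no decomposition can have width below 4. Hence tw(G) = 4 exactly.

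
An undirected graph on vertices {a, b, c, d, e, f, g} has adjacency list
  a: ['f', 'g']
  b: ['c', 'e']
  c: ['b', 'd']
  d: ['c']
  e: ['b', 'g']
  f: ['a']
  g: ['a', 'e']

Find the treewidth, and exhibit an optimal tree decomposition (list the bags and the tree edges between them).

Each bag holds 2 vertices, so the decomposition has width 1, which upper-bounds the treewidth. Since G has at least one edge (e.g. d–c), it is not an edgeless graph, so tw(G) ≥ 1. The upper and lower bounds meet at 1, so that is the treewidth.

Treewidth 1.
Bags: B1 = {c, d}  B2 = {b, c}  B3 = {b, e}  B4 = {e, g}  B5 = {a, g}  B6 = {a, f}
Tree: B1–B2, B2–B3, B3–B4, B4–B5, B5–B6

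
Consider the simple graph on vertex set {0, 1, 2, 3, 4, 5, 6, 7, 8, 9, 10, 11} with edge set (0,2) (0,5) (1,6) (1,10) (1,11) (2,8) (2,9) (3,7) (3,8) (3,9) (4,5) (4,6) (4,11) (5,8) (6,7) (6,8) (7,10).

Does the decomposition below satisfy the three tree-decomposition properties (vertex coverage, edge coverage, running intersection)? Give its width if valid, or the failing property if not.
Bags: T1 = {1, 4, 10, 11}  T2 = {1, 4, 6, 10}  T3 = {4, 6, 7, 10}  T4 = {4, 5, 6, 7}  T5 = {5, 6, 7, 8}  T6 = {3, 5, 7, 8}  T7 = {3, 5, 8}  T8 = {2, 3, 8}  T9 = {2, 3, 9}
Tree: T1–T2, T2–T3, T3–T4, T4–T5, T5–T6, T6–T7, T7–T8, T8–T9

A tree decomposition must satisfy three properties: every vertex lies in some bag; for every edge, both endpoints lie together in some bag; and for every vertex, the bags containing it form a connected subtree. Here vertex 0 appears in no bag, so the decomposition is invalid.

No — vertex 0 appears in no bag.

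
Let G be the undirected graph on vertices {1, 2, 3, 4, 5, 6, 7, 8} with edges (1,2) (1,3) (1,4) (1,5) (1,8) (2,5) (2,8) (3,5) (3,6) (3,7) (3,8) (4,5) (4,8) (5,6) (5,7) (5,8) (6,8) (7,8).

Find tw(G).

A width-3 tree decomposition is:
Bags: B1 = {1, 2, 5, 8}  B2 = {1, 3, 5, 8}  B3 = {1, 4, 5, 8}  B4 = {3, 5, 6, 8}  B5 = {3, 5, 7, 8}
Tree: B1–B2, B2–B3, B2–B4, B4–B5
Each bag holds 4 vertices, so the decomposition has width 3, which upper-bounds the treewidth. Conversely, {1, 2, 5, 8} is a clique of size 4, and the vertices of any clique must share a bag in every tree decomposition; so some bag has ≥ 4 vertices and tw(G) ≥ 3. Hence tw(G) = 3 exactly.

3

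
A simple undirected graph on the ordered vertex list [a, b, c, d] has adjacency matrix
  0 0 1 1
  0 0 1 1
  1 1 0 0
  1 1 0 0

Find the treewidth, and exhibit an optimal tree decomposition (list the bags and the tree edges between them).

Treewidth 2.
One optimal decomposition is:
Bags: B1 = {a, b, c}  B2 = {a, b, d}
Tree: B1–B2

Each bag holds 3 vertices, so the decomposition has width 2, which upper-bounds the treewidth. Since b–c–a–d–b is a cycle in G, G is not acyclic. Forests are exactly the graphs of treewidth ≤ 1, so tw(G) ≥ 2. Hence tw(G) = 2 exactly.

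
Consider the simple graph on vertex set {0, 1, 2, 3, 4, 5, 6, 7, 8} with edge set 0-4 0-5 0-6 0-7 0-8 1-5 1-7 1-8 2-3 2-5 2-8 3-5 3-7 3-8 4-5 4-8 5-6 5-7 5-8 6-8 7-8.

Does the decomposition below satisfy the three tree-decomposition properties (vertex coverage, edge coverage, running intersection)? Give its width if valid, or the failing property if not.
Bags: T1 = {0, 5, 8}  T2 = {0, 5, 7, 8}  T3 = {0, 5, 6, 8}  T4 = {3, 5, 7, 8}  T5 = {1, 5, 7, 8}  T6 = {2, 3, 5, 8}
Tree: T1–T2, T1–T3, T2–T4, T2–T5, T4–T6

No — vertex 4 appears in no bag.

A tree decomposition must satisfy three properties: every vertex lies in some bag; for every edge, both endpoints lie together in some bag; and for every vertex, the bags containing it form a connected subtree. Here vertex 4 appears in no bag, so the decomposition is invalid.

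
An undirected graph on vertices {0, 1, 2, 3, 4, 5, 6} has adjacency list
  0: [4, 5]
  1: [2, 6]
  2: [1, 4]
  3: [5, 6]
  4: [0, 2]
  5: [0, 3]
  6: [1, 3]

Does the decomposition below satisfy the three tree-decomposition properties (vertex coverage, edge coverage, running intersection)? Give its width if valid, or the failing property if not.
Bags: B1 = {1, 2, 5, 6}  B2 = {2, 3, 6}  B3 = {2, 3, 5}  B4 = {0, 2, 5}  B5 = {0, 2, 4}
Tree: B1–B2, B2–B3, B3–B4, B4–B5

A tree decomposition must satisfy three properties: every vertex lies in some bag; for every edge, both endpoints lie together in some bag; and for every vertex, the bags containing it form a connected subtree. Here bags containing vertex 5 are not connected in the tree, so the decomposition is invalid.

No — bags containing vertex 5 are not connected in the tree.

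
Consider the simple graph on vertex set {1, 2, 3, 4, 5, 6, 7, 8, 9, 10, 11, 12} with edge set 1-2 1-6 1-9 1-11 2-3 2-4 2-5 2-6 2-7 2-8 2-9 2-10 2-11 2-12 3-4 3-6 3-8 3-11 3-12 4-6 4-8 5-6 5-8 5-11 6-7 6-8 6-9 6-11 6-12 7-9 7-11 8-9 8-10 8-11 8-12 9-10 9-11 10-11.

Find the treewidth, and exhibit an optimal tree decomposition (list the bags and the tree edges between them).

Each bag holds 5 vertices, so the decomposition has width 4, which upper-bounds the treewidth. Conversely, {2, 8, 9, 10, 11} is a clique of size 5, and the vertices of any clique must share a bag in every tree decomposition; so some bag has ≥ 5 vertices and tw(G) ≥ 4. Therefore the treewidth is 4.

Treewidth 4.
One optimal decomposition is:
Bags: B1 = {2, 6, 8, 9, 11}  B2 = {2, 3, 6, 8, 11}  B3 = {2, 3, 4, 6, 8}  B4 = {2, 3, 6, 8, 12}  B5 = {1, 2, 6, 9, 11}  B6 = {2, 5, 6, 8, 11}  B7 = {2, 8, 9, 10, 11}  B8 = {2, 6, 7, 9, 11}
Tree: B1–B2, B2–B3, B3–B4, B1–B5, B1–B6, B1–B7, B5–B8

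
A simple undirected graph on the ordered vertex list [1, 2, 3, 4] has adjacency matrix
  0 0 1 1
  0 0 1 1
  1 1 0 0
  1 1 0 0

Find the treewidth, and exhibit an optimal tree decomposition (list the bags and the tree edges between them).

Treewidth 2.
Bags: B1 = {1, 2, 3}  B2 = {1, 2, 4}
Tree: B1–B2

The largest bag has 3 vertices, giving width 2; this decomposition certifies tw(G) ≤ 2. For the lower bound, G contains the cycle 2–3–1–4–2, so G is not a forest; only forests have treewidth ≤ 1, hence tw(G) ≥ 2. Combining the bounds, tw(G) = 2.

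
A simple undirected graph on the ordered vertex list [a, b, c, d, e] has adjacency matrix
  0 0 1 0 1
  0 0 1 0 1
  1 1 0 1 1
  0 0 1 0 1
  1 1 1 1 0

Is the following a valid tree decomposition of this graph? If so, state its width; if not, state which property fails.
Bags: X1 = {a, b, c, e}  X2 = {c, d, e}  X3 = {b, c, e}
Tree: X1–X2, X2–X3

A tree decomposition must satisfy three properties: every vertex lies in some bag; for every edge, both endpoints lie together in some bag; and for every vertex, the bags containing it form a connected subtree. Here bags containing vertex b are not connected in the tree, so the decomposition is invalid.

No — bags containing vertex b are not connected in the tree.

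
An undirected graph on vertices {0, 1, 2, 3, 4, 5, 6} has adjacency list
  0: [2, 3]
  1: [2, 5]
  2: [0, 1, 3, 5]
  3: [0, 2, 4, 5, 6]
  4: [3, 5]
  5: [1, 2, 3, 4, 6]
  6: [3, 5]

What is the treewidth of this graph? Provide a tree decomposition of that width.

Treewidth 2.
One such decomposition:
Bags: B1 = {3, 5, 6}  B2 = {2, 3, 5}  B3 = {0, 2, 3}  B4 = {3, 4, 5}  B5 = {1, 2, 5}
Tree: B1–B2, B2–B3, B1–B4, B2–B5

Each bag holds 3 vertices, so the decomposition has width 2, which upper-bounds the treewidth. For the lower bound, the 3 vertices {1, 2, 5} are pairwise adjacent, and any tree decomposition puts a clique entirely inside one bag — forcing width ≥ 2. Combining the bounds, tw(G) = 2.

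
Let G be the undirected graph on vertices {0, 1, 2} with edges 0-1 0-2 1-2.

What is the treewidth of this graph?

2

A width-2 tree decomposition is:
Bags: B1 = {0, 1, 2}
Tree: (single bag)
With just one bag of size 3, the width is 3 − 1 = 2, so tw(G) ≤ 2. For the lower bound, the 3 vertices {0, 1, 2} are pairwise adjacent, and any tree decomposition puts a clique entirely inside one bag — forcing width ≥ 2. Therefore the treewidth is 2.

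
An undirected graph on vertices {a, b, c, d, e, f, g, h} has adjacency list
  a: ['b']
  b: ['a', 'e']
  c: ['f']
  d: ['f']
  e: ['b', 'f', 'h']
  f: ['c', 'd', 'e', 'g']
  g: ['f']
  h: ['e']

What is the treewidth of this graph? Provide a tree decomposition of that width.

The largest bag has 2 vertices, giving width 1; this decomposition certifies tw(G) ≤ 1. Since G has at least one edge (e.g. e–f), it is not an edgeless graph, so tw(G) ≥ 1. Therefore the treewidth is 1.

Treewidth 1.
One optimal decomposition is:
Bags: B1 = {e, f}  B2 = {c, f}  B3 = {d, f}  B4 = {e, h}  B5 = {f, g}  B6 = {b, e}  B7 = {a, b}
Tree: B1–B2, B1–B3, B1–B4, B3–B5, B4–B6, B6–B7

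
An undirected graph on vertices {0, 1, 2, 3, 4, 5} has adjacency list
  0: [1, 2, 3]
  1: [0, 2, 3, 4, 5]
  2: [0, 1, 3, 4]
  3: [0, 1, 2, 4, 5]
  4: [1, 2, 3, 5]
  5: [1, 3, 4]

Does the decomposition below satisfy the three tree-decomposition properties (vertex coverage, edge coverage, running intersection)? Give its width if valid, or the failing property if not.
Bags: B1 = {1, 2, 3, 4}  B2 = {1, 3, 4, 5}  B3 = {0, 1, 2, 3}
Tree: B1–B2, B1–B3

Yes; width 3.

Every vertex of G appears in some bag (union = {0, 1, 2, 3, 4, 5}); every edge is covered by a bag; and for each vertex v the set of bags containing v is connected in the bag tree. The decomposition is therefore valid. The largest bag has 4 vertices, so the width is 3.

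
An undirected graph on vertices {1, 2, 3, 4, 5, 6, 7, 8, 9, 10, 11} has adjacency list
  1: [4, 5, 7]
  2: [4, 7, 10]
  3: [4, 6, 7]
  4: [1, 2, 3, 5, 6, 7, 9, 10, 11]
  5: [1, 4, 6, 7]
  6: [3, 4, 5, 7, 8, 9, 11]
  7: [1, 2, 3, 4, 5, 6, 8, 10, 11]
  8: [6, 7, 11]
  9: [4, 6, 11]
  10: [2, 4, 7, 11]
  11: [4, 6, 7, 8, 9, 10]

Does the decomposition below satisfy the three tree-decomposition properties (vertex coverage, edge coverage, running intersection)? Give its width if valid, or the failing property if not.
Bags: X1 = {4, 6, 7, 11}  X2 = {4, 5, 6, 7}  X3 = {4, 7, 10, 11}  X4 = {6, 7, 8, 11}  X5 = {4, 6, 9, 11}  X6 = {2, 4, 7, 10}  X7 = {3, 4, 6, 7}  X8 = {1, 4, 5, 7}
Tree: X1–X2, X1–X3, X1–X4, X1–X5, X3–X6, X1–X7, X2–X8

Yes; width 3.

Every vertex of G appears in some bag (union = {1, 2, 3, 4, 5, 6, 7, 8, 9, 10, 11}); every edge is covered by a bag; and for each vertex v the set of bags containing v is connected in the bag tree. The decomposition is therefore valid. The largest bag has 4 vertices, so the width is 3.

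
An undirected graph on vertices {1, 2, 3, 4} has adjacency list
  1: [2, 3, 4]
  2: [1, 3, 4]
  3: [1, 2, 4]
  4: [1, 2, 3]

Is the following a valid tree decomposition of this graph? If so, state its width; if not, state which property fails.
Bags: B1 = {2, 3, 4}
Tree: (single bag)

A tree decomposition must satisfy three properties: every vertex lies in some bag; for every edge, both endpoints lie together in some bag; and for every vertex, the bags containing it form a connected subtree. Here vertex 1 appears in no bag, so the decomposition is invalid.

No — vertex 1 appears in no bag.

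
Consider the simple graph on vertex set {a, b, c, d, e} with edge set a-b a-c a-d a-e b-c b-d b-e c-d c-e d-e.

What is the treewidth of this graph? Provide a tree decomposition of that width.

Treewidth 4.
One such decomposition:
Bags: B1 = {a, b, c, d, e}
Tree: (single bag)

A single bag containing all 5 vertices is trivially a valid decomposition of width 4. For the lower bound, the 5 vertices {a, b, c, d, e} are pairwise adjacent, and any tree decomposition puts a clique entirely inside one bag — forcing width ≥ 4. Combining the bounds, tw(G) = 4.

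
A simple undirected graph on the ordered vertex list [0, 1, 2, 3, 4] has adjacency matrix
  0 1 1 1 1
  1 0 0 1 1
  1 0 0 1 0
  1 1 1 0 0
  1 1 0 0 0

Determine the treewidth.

2

A width-2 tree decomposition is:
Bags: B1 = {0, 1, 4}  B2 = {0, 1, 3}  B3 = {0, 2, 3}
Tree: B1–B2, B2–B3
Every bag has size at most 3, so the width is 3 − 1 = 2 and tw(G) ≤ 2. For the lower bound, the 3 vertices {0, 1, 3} are pairwise adjacent, and any tree decomposition puts a clique entirely inside one bag — forcing width ≥ 2. Hence tw(G) = 2 exactly.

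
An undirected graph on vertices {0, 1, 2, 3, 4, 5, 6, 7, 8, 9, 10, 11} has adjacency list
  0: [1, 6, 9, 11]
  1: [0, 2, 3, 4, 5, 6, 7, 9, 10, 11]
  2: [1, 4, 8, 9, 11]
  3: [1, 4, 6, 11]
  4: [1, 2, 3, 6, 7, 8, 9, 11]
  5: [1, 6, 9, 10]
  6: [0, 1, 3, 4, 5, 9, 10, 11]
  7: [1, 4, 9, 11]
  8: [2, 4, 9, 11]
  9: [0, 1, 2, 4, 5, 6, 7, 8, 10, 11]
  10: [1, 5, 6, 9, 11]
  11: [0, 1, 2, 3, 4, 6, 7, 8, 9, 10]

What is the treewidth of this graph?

A width-4 tree decomposition is:
Bags: B1 = {1, 6, 9, 10, 11}  B2 = {1, 4, 6, 9, 11}  B3 = {1, 2, 4, 9, 11}  B4 = {1, 3, 4, 6, 11}  B5 = {0, 1, 6, 9, 11}  B6 = {1, 5, 6, 9, 10}  B7 = {1, 4, 7, 9, 11}  B8 = {2, 4, 8, 9, 11}
Tree: B1–B2, B2–B3, B2–B4, B2–B5, B1–B6, B2–B7, B3–B8
Every bag has size at most 5, so the width is 5 − 1 = 4 and tw(G) ≤ 4. For the lower bound, the 5 vertices {2, 4, 8, 9, 11} are pairwise adjacent, and any tree decomposition puts a clique entirely inside one bag — forcing width ≥ 4. Combining the bounds, tw(G) = 4.

4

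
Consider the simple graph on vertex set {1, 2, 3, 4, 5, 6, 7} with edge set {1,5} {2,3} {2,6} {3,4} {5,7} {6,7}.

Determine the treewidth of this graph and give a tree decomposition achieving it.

Treewidth 1.
One such decomposition:
Bags: B1 = {3, 4}  B2 = {2, 3}  B3 = {2, 6}  B4 = {6, 7}  B5 = {5, 7}  B6 = {1, 5}
Tree: B1–B2, B2–B3, B3–B4, B4–B5, B5–B6

Every bag has size at most 2, so the width is 2 − 1 = 1 and tw(G) ≤ 1. Since G has at least one edge (e.g. 4–3), it is not an edgeless graph, so tw(G) ≥ 1. Hence tw(G) = 1 exactly.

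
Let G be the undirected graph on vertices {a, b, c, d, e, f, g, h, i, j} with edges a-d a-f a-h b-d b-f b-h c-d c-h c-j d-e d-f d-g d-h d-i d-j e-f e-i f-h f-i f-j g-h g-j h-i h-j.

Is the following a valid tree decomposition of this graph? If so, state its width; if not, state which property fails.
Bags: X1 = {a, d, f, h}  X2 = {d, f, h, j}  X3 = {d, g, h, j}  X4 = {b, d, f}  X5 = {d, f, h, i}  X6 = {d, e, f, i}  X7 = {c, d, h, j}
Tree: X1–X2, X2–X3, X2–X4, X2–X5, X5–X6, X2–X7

No — edge (h,b) lies in no bag.

A tree decomposition must satisfy three properties: every vertex lies in some bag; for every edge, both endpoints lie together in some bag; and for every vertex, the bags containing it form a connected subtree. Here edge (h,b) lies in no bag, so the decomposition is invalid.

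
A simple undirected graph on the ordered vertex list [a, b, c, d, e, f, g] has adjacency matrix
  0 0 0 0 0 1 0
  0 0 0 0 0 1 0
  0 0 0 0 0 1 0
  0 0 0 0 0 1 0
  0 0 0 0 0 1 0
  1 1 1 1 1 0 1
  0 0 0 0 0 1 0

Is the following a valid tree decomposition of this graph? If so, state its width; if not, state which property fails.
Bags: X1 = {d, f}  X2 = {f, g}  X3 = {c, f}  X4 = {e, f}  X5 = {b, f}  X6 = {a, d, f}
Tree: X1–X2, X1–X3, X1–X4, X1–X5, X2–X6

A tree decomposition must satisfy three properties: every vertex lies in some bag; for every edge, both endpoints lie together in some bag; and for every vertex, the bags containing it form a connected subtree. Here bags containing vertex d are not connected in the tree, so the decomposition is invalid.

No — bags containing vertex d are not connected in the tree.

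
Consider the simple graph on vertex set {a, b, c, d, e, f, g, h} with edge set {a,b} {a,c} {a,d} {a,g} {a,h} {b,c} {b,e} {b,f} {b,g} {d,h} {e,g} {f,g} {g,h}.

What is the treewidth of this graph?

2

A width-2 tree decomposition is:
Bags: B1 = {a, b, g}  B2 = {b, f, g}  B3 = {a, g, h}  B4 = {a, d, h}  B5 = {a, b, c}  B6 = {b, e, g}
Tree: B1–B2, B1–B3, B3–B4, B1–B5, B2–B6
The largest bag has 3 vertices, giving width 2; this decomposition certifies tw(G) ≤ 2. For the lower bound, the 3 vertices {a, d, h} are pairwise adjacent, and any tree decomposition puts a clique entirely inside one bag — forcing width ≥ 2. Combining the bounds, tw(G) = 2.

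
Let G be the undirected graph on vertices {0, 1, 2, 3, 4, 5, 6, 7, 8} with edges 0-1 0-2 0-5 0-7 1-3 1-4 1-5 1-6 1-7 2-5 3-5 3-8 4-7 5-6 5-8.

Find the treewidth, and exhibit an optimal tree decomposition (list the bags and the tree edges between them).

Treewidth 2.
Bags: B1 = {0, 1, 7}  B2 = {1, 4, 7}  B3 = {0, 1, 5}  B4 = {0, 2, 5}  B5 = {1, 5, 6}  B6 = {1, 3, 5}  B7 = {3, 5, 8}
Tree: B1–B2, B1–B3, B3–B4, B3–B5, B5–B6, B6–B7

Each bag holds 3 vertices, so the decomposition has width 2, which upper-bounds the treewidth. On the other hand G contains the 3-clique {3, 5, 8}. A clique must lie in a single bag of any decomposition, so no decomposition can have width below 2. The upper and lower bounds meet at 2, so that is the treewidth.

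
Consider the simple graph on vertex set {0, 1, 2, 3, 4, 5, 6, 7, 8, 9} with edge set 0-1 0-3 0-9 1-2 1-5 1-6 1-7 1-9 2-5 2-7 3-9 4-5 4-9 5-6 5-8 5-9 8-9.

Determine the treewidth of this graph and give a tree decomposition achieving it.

Every bag has size at most 3, so the width is 3 − 1 = 2 and tw(G) ≤ 2. Conversely, {5, 8, 9} is a clique of size 3, and the vertices of any clique must share a bag in every tree decomposition; so some bag has ≥ 3 vertices and tw(G) ≥ 2. Combining the bounds, tw(G) = 2.

Treewidth 2.
Bags: B1 = {5, 8, 9}  B2 = {1, 5, 9}  B3 = {1, 2, 5}  B4 = {1, 2, 7}  B5 = {1, 5, 6}  B6 = {0, 1, 9}  B7 = {4, 5, 9}  B8 = {0, 3, 9}
Tree: B1–B2, B2–B3, B3–B4, B2–B5, B2–B6, B2–B7, B6–B8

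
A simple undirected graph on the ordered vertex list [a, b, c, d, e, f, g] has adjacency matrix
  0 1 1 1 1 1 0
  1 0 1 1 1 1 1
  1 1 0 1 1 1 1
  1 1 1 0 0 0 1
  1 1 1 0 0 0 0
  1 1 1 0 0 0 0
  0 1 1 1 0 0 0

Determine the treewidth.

A width-3 tree decomposition is:
Bags: B1 = {a, b, c, e}  B2 = {a, b, c, f}  B3 = {a, b, c, d}  B4 = {b, c, d, g}
Tree: B1–B2, B2–B3, B3–B4
Every bag has size at most 4, so the width is 4 − 1 = 3 and tw(G) ≤ 3. On the other hand G contains the 4-clique {b, c, d, g}. A clique must lie in a single bag of any decomposition, so no decomposition can have width below 3. The upper and lower bounds meet at 3, so that is the treewidth.

3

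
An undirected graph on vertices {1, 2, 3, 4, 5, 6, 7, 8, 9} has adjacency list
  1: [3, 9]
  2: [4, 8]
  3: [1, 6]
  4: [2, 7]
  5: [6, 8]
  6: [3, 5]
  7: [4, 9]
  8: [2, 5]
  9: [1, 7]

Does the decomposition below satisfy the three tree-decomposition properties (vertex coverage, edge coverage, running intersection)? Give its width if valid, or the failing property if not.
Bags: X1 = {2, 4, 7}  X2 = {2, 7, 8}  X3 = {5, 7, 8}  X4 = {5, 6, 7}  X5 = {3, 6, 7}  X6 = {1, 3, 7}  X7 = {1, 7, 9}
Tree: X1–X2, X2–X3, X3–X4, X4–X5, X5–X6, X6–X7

Vertex coverage: the bags together contain {1, 2, 3, 4, 5, 6, 7, 8, 9}, the full vertex set. Edge coverage: each edge of G has both endpoints in at least one bag. Running intersection: for every vertex, the bags containing it form a connected subtree. All three properties hold, so this is a valid tree decomposition of width max|bag| − 1 = 2, and hence tw(G) ≤ 2.

Yes; width 2.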